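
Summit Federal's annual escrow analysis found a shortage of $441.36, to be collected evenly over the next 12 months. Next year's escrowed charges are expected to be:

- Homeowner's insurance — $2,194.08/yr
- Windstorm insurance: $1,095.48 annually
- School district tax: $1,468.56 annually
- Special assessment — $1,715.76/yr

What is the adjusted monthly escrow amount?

Homeowner's insurance: $2,194.08 annually
Windstorm insurance: $1,095.48 annually
School district tax: $1,468.56 annually
Special assessment: $1,715.76 annually
Combined annual = $6,473.88
Monthly escrow = $6,473.88 / 12 = $539.49
Shortage per month = $441.36 ÷ 12 = $36.78
Adjusted monthly = $539.49 + $36.78 = $576.27

$576.27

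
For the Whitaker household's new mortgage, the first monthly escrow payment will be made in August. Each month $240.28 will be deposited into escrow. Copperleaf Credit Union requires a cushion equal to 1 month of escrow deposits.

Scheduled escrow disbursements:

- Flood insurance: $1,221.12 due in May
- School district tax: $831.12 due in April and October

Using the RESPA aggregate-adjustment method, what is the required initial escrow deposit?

Cushion = 1 × $240.28 = $240.28
Trial balance (start $0, +$240.28 each month, − disbursements):
  Aug: +$240.28 → $240.28
  Sep: +$240.28 → $480.56
  Oct: +$240.28 − $831.12 → -$110.28
  Nov: +$240.28 → $130.00
  Dec: +$240.28 → $370.28
  Jan: +$240.28 → $610.56
  Feb: +$240.28 → $850.84
  Mar: +$240.28 → $1,091.12
  Apr: +$240.28 − $831.12 → $500.28
  May: +$240.28 − $1,221.12 → -$480.56
  Jun: +$240.28 → -$240.28
  Jul: +$240.28 → $0.00
Lowest trial balance = -$480.56 (May)
Initial deposit = cushion − low point = $240.28 − (-$480.56) = $720.84

$720.84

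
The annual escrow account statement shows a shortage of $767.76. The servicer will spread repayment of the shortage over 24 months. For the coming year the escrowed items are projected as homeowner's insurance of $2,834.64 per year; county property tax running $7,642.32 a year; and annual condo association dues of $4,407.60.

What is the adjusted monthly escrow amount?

$1,272.37

Homeowner's insurance: $2,834.64 annually
County property tax: $7,642.32 annually
Condo association dues: $4,407.60 annually
Yearly total = $2,834.64 + $7,642.32 + $4,407.60 = $14,884.56
Base monthly escrow = $14,884.56 ÷ 12 = $1,240.38
Shortage spread = $767.76 ÷ 24 = $31.99/mo
Adjusted monthly = $1,240.38 + $31.99 = $1,272.37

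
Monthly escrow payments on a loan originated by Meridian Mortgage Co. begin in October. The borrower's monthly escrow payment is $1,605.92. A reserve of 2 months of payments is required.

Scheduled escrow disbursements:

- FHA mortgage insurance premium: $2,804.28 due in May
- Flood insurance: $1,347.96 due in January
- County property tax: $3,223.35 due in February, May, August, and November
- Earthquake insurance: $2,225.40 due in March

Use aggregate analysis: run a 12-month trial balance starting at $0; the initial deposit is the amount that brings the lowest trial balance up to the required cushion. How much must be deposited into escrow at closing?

$6,412.17

Cushion = 2 × $1,605.92 = $3,211.84
Trial balance (start $0, +$1,605.92 each month, − disbursements):
  Oct: +$1,605.92 → $1,605.92
  Nov: +$1,605.92 − $3,223.35 → -$11.51
  Dec: +$1,605.92 → $1,594.41
  Jan: +$1,605.92 − $1,347.96 → $1,852.37
  Feb: +$1,605.92 − $3,223.35 → $234.94
  Mar: +$1,605.92 − $2,225.40 → -$384.54
  Apr: +$1,605.92 → $1,221.38
  May: +$1,605.92 − $6,027.63 → -$3,200.33
  Jun: +$1,605.92 → -$1,594.41
  Jul: +$1,605.92 → $11.51
  Aug: +$1,605.92 − $3,223.35 → -$1,605.92
  Sep: +$1,605.92 → $0.00
Lowest trial balance = -$3,200.33 (May)
Initial deposit = cushion − low point = $3,211.84 − (-$3,200.33) = $6,412.17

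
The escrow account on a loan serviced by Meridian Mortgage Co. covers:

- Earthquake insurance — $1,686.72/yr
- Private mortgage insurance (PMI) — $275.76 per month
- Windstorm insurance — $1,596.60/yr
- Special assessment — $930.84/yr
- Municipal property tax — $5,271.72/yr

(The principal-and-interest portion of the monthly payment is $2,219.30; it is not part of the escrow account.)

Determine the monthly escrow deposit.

Earthquake insurance: $1,686.72 annually
Private mortgage insurance (PMI): $275.76 × 12 = $3,309.12 annually
Windstorm insurance: $1,596.60 annually
Special assessment: $930.84 annually
Municipal property tax: $5,271.72 annually
Annual escrow total = $12,795.00
Base monthly escrow = $12,795.00 ÷ 12 = $1,066.25

$1,066.25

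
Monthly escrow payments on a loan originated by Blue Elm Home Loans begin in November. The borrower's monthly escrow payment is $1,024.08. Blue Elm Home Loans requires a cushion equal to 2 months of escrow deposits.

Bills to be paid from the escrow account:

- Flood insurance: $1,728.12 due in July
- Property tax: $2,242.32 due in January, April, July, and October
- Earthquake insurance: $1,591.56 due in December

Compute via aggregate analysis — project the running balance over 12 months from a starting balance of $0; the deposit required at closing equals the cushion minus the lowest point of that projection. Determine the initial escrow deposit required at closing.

$2,878.08

Cushion = 2 × $1,024.08 = $2,048.16
Trial balance (start $0, +$1,024.08 each month, − disbursements):
  Nov: +$1,024.08 → $1,024.08
  Dec: +$1,024.08 − $1,591.56 → $456.60
  Jan: +$1,024.08 − $2,242.32 → -$761.64
  Feb: +$1,024.08 → $262.44
  Mar: +$1,024.08 → $1,286.52
  Apr: +$1,024.08 − $2,242.32 → $68.28
  May: +$1,024.08 → $1,092.36
  Jun: +$1,024.08 → $2,116.44
  Jul: +$1,024.08 − $3,970.44 → -$829.92
  Aug: +$1,024.08 → $194.16
  Sep: +$1,024.08 → $1,218.24
  Oct: +$1,024.08 − $2,242.32 → $0.00
Lowest trial balance = -$829.92 (Jul)
Initial deposit = cushion − low point = $2,048.16 − (-$829.92) = $2,878.08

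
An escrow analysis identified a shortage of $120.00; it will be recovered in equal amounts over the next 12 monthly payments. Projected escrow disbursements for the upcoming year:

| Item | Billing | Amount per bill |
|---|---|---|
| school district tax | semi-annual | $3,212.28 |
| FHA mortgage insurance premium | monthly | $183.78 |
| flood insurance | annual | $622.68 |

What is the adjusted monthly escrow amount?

$781.05

School district tax: $3,212.28 × 2 = $6,424.56/yr
FHA mortgage insurance premium: $183.78 × 12 = $2,205.36/yr
Flood insurance: $622.68/yr
Combined annual = $6,424.56 + $2,205.36 + $622.68 = $9,252.60
Monthly escrow = $9,252.60 / 12 = $771.05
Shortage spread = $120.00 / 12 = $10.00/mo
Adjusted monthly = $771.05 + $10.00 = $781.05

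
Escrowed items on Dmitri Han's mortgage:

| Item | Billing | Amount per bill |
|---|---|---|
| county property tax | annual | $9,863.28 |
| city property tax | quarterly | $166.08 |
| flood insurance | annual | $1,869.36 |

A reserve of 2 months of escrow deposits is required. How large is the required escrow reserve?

County property tax — $9,863.28
City property tax — $166.08 × 4 = $664.32
Flood insurance — $1,869.36
Yearly total = $12,396.96
Monthly escrow = $12,396.96 / 12 = $1,033.08
Cushion = 2 × $1,033.08 = $2,066.16

$2,066.16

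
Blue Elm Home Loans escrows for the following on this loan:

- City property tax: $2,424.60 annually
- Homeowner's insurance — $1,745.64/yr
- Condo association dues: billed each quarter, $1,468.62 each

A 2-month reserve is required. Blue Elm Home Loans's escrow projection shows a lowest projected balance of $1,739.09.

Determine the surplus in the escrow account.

City property tax — $2,424.60
Homeowner's insurance — $1,745.64
Condo association dues — $1,468.62 × 4 = $5,874.48
Annual escrow total = $10,044.72
Monthly escrow = $10,044.72 / 12 = $837.06
Cushion = 2 × $837.06 = $1,674.12
Excess over cushion: $1,739.09 − $1,674.12 = $64.97

$64.97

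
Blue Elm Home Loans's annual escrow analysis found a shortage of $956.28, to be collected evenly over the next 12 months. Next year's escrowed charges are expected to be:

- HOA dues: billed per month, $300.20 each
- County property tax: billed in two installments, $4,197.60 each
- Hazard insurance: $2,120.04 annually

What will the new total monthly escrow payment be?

HOA dues: $300.20 × 12 = $3,602.40/yr
County property tax: $4,197.60 × 2 = $8,395.20/yr
Hazard insurance: $2,120.04/yr
Yearly total = $3,602.40 + $8,395.20 + $2,120.04 = $14,117.64
Per month = $14,117.64 / 12 = $1,176.47
Shortage per month = $956.28 / 12 = $79.69
Adjusted monthly = $1,176.47 + $79.69 = $1,256.16

$1,256.16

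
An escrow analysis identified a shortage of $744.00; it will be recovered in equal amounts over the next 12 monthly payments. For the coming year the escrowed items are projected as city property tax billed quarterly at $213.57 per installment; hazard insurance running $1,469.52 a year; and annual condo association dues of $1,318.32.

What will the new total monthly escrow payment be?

$365.51

City property tax: $213.57 × 4 = $854.28/yr
Hazard insurance: $1,469.52/yr
Condo association dues: $1,318.32/yr
Annual escrow total = $3,642.12
Monthly = $3,642.12 / 12 = $303.51
Shortage spread = $744.00 / 12 = $62.00/mo
New monthly escrow = $303.51 + $62.00 = $365.51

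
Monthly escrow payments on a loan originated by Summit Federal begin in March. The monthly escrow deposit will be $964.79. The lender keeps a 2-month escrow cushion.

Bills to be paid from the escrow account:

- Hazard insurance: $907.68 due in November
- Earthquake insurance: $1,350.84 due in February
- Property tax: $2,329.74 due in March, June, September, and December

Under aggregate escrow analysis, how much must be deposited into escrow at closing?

Cushion = 2 × $964.79 = $1,929.58
Trial balance (start $0, +$964.79 each month, − disbursements):
  Mar: +$964.79 − $2,329.74 → -$1,364.95
  Apr: +$964.79 → -$400.16
  May: +$964.79 → $564.63
  Jun: +$964.79 − $2,329.74 → -$800.32
  Jul: +$964.79 → $164.47
  Aug: +$964.79 → $1,129.26
  Sep: +$964.79 − $2,329.74 → -$235.69
  Oct: +$964.79 → $729.10
  Nov: +$964.79 − $907.68 → $786.21
  Dec: +$964.79 − $2,329.74 → -$578.74
  Jan: +$964.79 → $386.05
  Feb: +$964.79 − $1,350.84 → $0.00
Lowest trial balance = -$1,364.95 (Mar)
Initial deposit = cushion − low point = $1,929.58 − (-$1,364.95) = $3,294.53

$3,294.53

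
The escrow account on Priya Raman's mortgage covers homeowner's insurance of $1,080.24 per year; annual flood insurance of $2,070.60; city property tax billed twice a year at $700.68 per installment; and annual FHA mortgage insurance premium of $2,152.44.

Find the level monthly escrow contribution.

Homeowner's insurance: $1,080.24 annually
Flood insurance: $2,070.60 annually
City property tax: $700.68 × 2 = $1,401.36 annually
FHA mortgage insurance premium: $2,152.44 annually
Annual escrow total = $6,704.64
Monthly = $6,704.64 / 12 = $558.72

$558.72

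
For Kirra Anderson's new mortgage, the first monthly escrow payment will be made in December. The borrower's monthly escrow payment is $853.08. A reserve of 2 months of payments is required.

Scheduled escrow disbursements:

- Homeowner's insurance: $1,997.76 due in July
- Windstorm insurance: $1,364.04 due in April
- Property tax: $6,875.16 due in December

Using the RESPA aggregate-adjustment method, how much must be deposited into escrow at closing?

Cushion = 2 × $853.08 = $1,706.16
Trial balance (start $0, +$853.08 each month, − disbursements):
  Dec: +$853.08 − $6,875.16 → -$6,022.08
  Jan: +$853.08 → -$5,169.00
  Feb: +$853.08 → -$4,315.92
  Mar: +$853.08 → -$3,462.84
  Apr: +$853.08 − $1,364.04 → -$3,973.80
  May: +$853.08 → -$3,120.72
  Jun: +$853.08 → -$2,267.64
  Jul: +$853.08 − $1,997.76 → -$3,412.32
  Aug: +$853.08 → -$2,559.24
  Sep: +$853.08 → -$1,706.16
  Oct: +$853.08 → -$853.08
  Nov: +$853.08 → $0.00
Lowest trial balance = -$6,022.08 (Dec)
Initial deposit = cushion − low point = $1,706.16 − (-$6,022.08) = $7,728.24

$7,728.24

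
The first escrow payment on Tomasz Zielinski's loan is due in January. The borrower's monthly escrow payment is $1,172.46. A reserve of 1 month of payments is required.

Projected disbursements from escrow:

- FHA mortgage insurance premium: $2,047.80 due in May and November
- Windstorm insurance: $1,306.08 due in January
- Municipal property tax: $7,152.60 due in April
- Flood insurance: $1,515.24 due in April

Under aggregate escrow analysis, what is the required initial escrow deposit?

Cushion = 1 × $1,172.46 = $1,172.46
Trial balance (start $0, +$1,172.46 each month, − disbursements):
  Jan: +$1,172.46 − $1,306.08 → -$133.62
  Feb: +$1,172.46 → $1,038.84
  Mar: +$1,172.46 → $2,211.30
  Apr: +$1,172.46 − $8,667.84 → -$5,284.08
  May: +$1,172.46 − $2,047.80 → -$6,159.42
  Jun: +$1,172.46 → -$4,986.96
  Jul: +$1,172.46 → -$3,814.50
  Aug: +$1,172.46 → -$2,642.04
  Sep: +$1,172.46 → -$1,469.58
  Oct: +$1,172.46 → -$297.12
  Nov: +$1,172.46 − $2,047.80 → -$1,172.46
  Dec: +$1,172.46 → $0.00
Lowest trial balance = -$6,159.42 (May)
Initial deposit = cushion − low point = $1,172.46 − (-$6,159.42) = $7,331.88

$7,331.88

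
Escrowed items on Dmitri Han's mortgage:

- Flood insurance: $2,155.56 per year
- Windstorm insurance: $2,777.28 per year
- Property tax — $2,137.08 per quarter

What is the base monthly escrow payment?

$1,123.43

Flood insurance — $2,155.56
Windstorm insurance — $2,777.28
Property tax — $2,137.08 × 4 = $8,548.32
Yearly total = $13,481.16
Monthly = $13,481.16 / 12 = $1,123.43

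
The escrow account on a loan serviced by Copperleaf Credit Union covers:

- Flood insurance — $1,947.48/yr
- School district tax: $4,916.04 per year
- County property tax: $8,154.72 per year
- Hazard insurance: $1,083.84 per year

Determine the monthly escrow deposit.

Flood insurance: $1,947.48
School district tax: $4,916.04
County property tax: $8,154.72
Hazard insurance: $1,083.84
Yearly total = $16,102.08
Per month = $16,102.08 / 12 = $1,341.84

$1,341.84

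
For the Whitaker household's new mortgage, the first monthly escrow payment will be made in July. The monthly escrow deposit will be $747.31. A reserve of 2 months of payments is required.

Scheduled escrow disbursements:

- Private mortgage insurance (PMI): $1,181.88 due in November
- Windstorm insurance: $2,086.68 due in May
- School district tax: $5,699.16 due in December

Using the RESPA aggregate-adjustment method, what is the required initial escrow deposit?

$3,891.80

Cushion = 2 × $747.31 = $1,494.62
Trial balance (start $0, +$747.31 each month, − disbursements):
  Jul: +$747.31 → $747.31
  Aug: +$747.31 → $1,494.62
  Sep: +$747.31 → $2,241.93
  Oct: +$747.31 → $2,989.24
  Nov: +$747.31 − $1,181.88 → $2,554.67
  Dec: +$747.31 − $5,699.16 → -$2,397.18
  Jan: +$747.31 → -$1,649.87
  Feb: +$747.31 → -$902.56
  Mar: +$747.31 → -$155.25
  Apr: +$747.31 → $592.06
  May: +$747.31 − $2,086.68 → -$747.31
  Jun: +$747.31 → $0.00
Lowest trial balance = -$2,397.18 (Dec)
Initial deposit = cushion − low point = $1,494.62 − (-$2,397.18) = $3,891.80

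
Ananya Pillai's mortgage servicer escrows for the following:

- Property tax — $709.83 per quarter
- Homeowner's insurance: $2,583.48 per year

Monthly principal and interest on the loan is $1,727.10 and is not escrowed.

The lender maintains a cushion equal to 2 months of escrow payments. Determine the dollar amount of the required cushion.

$903.80

Property tax: $709.83 × 4 = $2,839.32/yr
Homeowner's insurance: $2,583.48/yr
Yearly total = $5,422.80
Base monthly escrow = $5,422.80 / 12 = $451.90
Required cushion = 2 × $451.90 = $903.80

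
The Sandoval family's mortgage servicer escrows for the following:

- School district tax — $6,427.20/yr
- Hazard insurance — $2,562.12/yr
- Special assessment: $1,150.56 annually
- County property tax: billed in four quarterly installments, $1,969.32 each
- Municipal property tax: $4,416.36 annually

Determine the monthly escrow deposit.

School district tax: $6,427.20
Hazard insurance: $2,562.12
Special assessment: $1,150.56
County property tax: $1,969.32 × 4 = $7,877.28
Municipal property tax: $4,416.36
Annual escrow total = $6,427.20 + $2,562.12 + $1,150.56 + $7,877.28 + $4,416.36 = $22,433.52
Monthly escrow = $22,433.52 / 12 = $1,869.46

$1,869.46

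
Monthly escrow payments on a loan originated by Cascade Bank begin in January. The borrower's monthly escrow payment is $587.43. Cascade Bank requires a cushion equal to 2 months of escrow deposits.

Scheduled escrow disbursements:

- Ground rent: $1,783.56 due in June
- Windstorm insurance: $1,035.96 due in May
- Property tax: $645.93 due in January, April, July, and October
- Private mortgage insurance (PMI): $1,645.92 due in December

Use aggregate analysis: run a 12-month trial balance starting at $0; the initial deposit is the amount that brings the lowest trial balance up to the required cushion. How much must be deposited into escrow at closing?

$1,820.16

Cushion = 2 × $587.43 = $1,174.86
Trial balance (start $0, +$587.43 each month, − disbursements):
  Jan: +$587.43 − $645.93 → -$58.50
  Feb: +$587.43 → $528.93
  Mar: +$587.43 → $1,116.36
  Apr: +$587.43 − $645.93 → $1,057.86
  May: +$587.43 − $1,035.96 → $609.33
  Jun: +$587.43 − $1,783.56 → -$586.80
  Jul: +$587.43 − $645.93 → -$645.30
  Aug: +$587.43 → -$57.87
  Sep: +$587.43 → $529.56
  Oct: +$587.43 − $645.93 → $471.06
  Nov: +$587.43 → $1,058.49
  Dec: +$587.43 − $1,645.92 → $0.00
Lowest trial balance = -$645.30 (Jul)
Initial deposit = cushion − low point = $1,174.86 − (-$645.30) = $1,820.16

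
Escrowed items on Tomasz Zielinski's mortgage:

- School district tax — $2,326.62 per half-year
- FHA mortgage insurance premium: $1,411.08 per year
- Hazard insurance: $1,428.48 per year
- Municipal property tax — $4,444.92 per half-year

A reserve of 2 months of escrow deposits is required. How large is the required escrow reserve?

$2,730.44

School district tax: $2,326.62 × 2 = $4,653.24/yr
FHA mortgage insurance premium: $1,411.08/yr
Hazard insurance: $1,428.48/yr
Municipal property tax: $4,444.92 × 2 = $8,889.84/yr
Annual escrow total = $16,382.64
Monthly = $16,382.64 / 12 = $1,365.22
Reserve = 2 × $1,365.22 = $2,730.44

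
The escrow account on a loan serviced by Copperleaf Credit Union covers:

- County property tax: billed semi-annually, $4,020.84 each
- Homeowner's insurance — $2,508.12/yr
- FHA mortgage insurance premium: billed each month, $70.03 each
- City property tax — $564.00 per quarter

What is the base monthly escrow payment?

$1,137.18

County property tax = $4,020.84 × 2 = $8,041.68
Homeowner's insurance = $2,508.12
FHA mortgage insurance premium = $70.03 × 12 = $840.36
City property tax = $564.00 × 4 = $2,256.00
Yearly total = $13,646.16
Monthly = $13,646.16 ÷ 12 = $1,137.18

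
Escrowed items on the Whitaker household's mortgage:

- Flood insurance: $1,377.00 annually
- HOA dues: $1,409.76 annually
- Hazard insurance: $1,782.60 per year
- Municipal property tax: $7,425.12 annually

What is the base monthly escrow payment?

$999.54

Flood insurance: $1,377.00 per year
HOA dues: $1,409.76 per year
Hazard insurance: $1,782.60 per year
Municipal property tax: $7,425.12 per year
Yearly total = $1,377.00 + $1,409.76 + $1,782.60 + $7,425.12 = $11,994.48
Monthly escrow = $11,994.48 / 12 = $999.54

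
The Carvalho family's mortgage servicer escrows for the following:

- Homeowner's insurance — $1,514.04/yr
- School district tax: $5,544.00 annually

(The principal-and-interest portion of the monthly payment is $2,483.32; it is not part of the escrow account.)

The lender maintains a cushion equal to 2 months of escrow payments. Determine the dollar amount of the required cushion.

Homeowner's insurance — $1,514.04
School district tax — $5,544.00
Annual escrow total = $1,514.04 + $5,544.00 = $7,058.04
Base monthly escrow = $7,058.04 / 12 = $588.17
Reserve = 2 × $588.17 = $1,176.34

$1,176.34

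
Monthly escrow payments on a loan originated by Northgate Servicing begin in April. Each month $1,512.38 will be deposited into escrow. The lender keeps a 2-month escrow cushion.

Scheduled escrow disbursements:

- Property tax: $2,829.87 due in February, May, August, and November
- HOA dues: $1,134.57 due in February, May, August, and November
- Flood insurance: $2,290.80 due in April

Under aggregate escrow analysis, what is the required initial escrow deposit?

$6,255.24

Cushion = 2 × $1,512.38 = $3,024.76
Trial balance (start $0, +$1,512.38 each month, − disbursements):
  Apr: +$1,512.38 − $2,290.80 → -$778.42
  May: +$1,512.38 − $3,964.44 → -$3,230.48
  Jun: +$1,512.38 → -$1,718.10
  Jul: +$1,512.38 → -$205.72
  Aug: +$1,512.38 − $3,964.44 → -$2,657.78
  Sep: +$1,512.38 → -$1,145.40
  Oct: +$1,512.38 → $366.98
  Nov: +$1,512.38 − $3,964.44 → -$2,085.08
  Dec: +$1,512.38 → -$572.70
  Jan: +$1,512.38 → $939.68
  Feb: +$1,512.38 − $3,964.44 → -$1,512.38
  Mar: +$1,512.38 → $0.00
Lowest trial balance = -$3,230.48 (May)
Initial deposit = cushion − low point = $3,024.76 − (-$3,230.48) = $6,255.24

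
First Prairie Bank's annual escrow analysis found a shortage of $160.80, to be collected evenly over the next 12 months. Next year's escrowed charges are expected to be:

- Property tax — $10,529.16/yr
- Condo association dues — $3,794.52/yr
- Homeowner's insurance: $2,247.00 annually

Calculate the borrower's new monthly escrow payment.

$1,394.29

Property tax: $10,529.16
Condo association dues: $3,794.52
Homeowner's insurance: $2,247.00
Yearly total = $10,529.16 + $3,794.52 + $2,247.00 = $16,570.68
Monthly = $16,570.68 / 12 = $1,380.89
Shortage spread = $160.80 ÷ 12 = $13.40/mo
New monthly escrow = $1,380.89 + $13.40 = $1,394.29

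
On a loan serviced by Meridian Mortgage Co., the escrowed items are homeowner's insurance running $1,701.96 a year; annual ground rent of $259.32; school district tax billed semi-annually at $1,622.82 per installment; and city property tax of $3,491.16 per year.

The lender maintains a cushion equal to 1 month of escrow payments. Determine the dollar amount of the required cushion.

Homeowner's insurance = $1,701.96
Ground rent = $259.32
School district tax = $1,622.82 × 2 = $3,245.64
City property tax = $3,491.16
Combined annual = $8,698.08
Per month = $8,698.08 ÷ 12 = $724.84
Cushion = 1 × $724.84 = $724.84

$724.84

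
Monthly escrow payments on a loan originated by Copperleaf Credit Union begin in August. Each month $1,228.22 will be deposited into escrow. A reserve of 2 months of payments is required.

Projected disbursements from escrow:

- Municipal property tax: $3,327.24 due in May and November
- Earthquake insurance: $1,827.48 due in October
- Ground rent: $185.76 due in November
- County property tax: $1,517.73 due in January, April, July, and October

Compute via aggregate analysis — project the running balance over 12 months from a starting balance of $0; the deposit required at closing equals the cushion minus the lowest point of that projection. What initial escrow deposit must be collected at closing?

Cushion = 2 × $1,228.22 = $2,456.44
Trial balance (start $0, +$1,228.22 each month, − disbursements):
  Aug: +$1,228.22 → $1,228.22
  Sep: +$1,228.22 → $2,456.44
  Oct: +$1,228.22 − $3,345.21 → $339.45
  Nov: +$1,228.22 − $3,513.00 → -$1,945.33
  Dec: +$1,228.22 → -$717.11
  Jan: +$1,228.22 − $1,517.73 → -$1,006.62
  Feb: +$1,228.22 → $221.60
  Mar: +$1,228.22 → $1,449.82
  Apr: +$1,228.22 − $1,517.73 → $1,160.31
  May: +$1,228.22 − $3,327.24 → -$938.71
  Jun: +$1,228.22 → $289.51
  Jul: +$1,228.22 − $1,517.73 → $0.00
Lowest trial balance = -$1,945.33 (Nov)
Initial deposit = cushion − low point = $2,456.44 − (-$1,945.33) = $4,401.77

$4,401.77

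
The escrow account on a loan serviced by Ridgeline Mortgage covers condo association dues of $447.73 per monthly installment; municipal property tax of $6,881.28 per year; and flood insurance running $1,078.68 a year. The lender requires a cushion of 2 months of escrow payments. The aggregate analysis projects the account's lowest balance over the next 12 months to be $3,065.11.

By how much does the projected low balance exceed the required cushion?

$842.99

Condo association dues = $447.73 × 12 = $5,372.76 per year
Municipal property tax = $6,881.28 per year
Flood insurance = $1,078.68 per year
Combined annual = $5,372.76 + $6,881.28 + $1,078.68 = $13,332.72
Base monthly escrow = $13,332.72 ÷ 12 = $1,111.06
Cushion = 2 × $1,111.06 = $2,222.12
Excess over cushion: $3,065.11 − $2,222.12 = $842.99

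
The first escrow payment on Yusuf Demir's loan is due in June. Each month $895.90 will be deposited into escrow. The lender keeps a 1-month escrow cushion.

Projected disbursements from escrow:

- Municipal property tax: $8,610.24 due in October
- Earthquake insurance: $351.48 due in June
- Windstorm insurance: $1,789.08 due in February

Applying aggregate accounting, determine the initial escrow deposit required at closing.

$5,378.12

Cushion = 1 × $895.90 = $895.90
Trial balance (start $0, +$895.90 each month, − disbursements):
  Jun: +$895.90 − $351.48 → $544.42
  Jul: +$895.90 → $1,440.32
  Aug: +$895.90 → $2,336.22
  Sep: +$895.90 → $3,232.12
  Oct: +$895.90 − $8,610.24 → -$4,482.22
  Nov: +$895.90 → -$3,586.32
  Dec: +$895.90 → -$2,690.42
  Jan: +$895.90 → -$1,794.52
  Feb: +$895.90 − $1,789.08 → -$2,687.70
  Mar: +$895.90 → -$1,791.80
  Apr: +$895.90 → -$895.90
  May: +$895.90 → $0.00
Lowest trial balance = -$4,482.22 (Oct)
Initial deposit = cushion − low point = $895.90 − (-$4,482.22) = $5,378.12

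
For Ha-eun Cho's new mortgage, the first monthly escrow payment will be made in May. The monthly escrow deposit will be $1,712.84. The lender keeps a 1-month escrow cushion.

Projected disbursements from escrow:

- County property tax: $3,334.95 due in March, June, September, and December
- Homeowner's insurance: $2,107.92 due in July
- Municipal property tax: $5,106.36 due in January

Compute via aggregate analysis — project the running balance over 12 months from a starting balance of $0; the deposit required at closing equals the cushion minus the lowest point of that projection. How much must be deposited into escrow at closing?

$3,516.41

Cushion = 1 × $1,712.84 = $1,712.84
Trial balance (start $0, +$1,712.84 each month, − disbursements):
  May: +$1,712.84 → $1,712.84
  Jun: +$1,712.84 − $3,334.95 → $90.73
  Jul: +$1,712.84 − $2,107.92 → -$304.35
  Aug: +$1,712.84 → $1,408.49
  Sep: +$1,712.84 − $3,334.95 → -$213.62
  Oct: +$1,712.84 → $1,499.22
  Nov: +$1,712.84 → $3,212.06
  Dec: +$1,712.84 − $3,334.95 → $1,589.95
  Jan: +$1,712.84 − $5,106.36 → -$1,803.57
  Feb: +$1,712.84 → -$90.73
  Mar: +$1,712.84 − $3,334.95 → -$1,712.84
  Apr: +$1,712.84 → $0.00
Lowest trial balance = -$1,803.57 (Jan)
Initial deposit = cushion − low point = $1,712.84 − (-$1,803.57) = $3,516.41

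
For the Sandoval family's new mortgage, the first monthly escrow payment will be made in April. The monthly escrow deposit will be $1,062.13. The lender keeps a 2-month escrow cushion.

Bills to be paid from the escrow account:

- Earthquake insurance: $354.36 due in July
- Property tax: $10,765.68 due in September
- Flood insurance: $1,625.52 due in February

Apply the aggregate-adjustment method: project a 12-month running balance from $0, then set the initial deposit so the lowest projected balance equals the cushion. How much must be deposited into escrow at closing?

Cushion = 2 × $1,062.13 = $2,124.26
Trial balance (start $0, +$1,062.13 each month, − disbursements):
  Apr: +$1,062.13 → $1,062.13
  May: +$1,062.13 → $2,124.26
  Jun: +$1,062.13 → $3,186.39
  Jul: +$1,062.13 − $354.36 → $3,894.16
  Aug: +$1,062.13 → $4,956.29
  Sep: +$1,062.13 − $10,765.68 → -$4,747.26
  Oct: +$1,062.13 → -$3,685.13
  Nov: +$1,062.13 → -$2,623.00
  Dec: +$1,062.13 → -$1,560.87
  Jan: +$1,062.13 → -$498.74
  Feb: +$1,062.13 − $1,625.52 → -$1,062.13
  Mar: +$1,062.13 → $0.00
Lowest trial balance = -$4,747.26 (Sep)
Initial deposit = cushion − low point = $2,124.26 − (-$4,747.26) = $6,871.52

$6,871.52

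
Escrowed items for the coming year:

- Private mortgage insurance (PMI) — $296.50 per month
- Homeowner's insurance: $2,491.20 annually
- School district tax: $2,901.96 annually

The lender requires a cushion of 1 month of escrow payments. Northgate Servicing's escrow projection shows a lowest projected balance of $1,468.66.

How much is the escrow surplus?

Private mortgage insurance (PMI) — $296.50 × 12 = $3,558.00/yr
Homeowner's insurance — $2,491.20/yr
School district tax — $2,901.96/yr
Combined annual = $3,558.00 + $2,491.20 + $2,901.96 = $8,951.16
Monthly escrow = $8,951.16 ÷ 12 = $745.93
Required cushion = 1 × $745.93 = $745.93
Surplus = $1,468.66 − $745.93 = $722.73

$722.73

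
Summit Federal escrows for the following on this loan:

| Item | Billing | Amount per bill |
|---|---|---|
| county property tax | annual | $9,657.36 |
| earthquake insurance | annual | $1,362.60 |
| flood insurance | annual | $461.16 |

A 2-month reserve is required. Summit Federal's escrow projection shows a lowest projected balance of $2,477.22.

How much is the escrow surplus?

$563.70

County property tax = $9,657.36/yr
Earthquake insurance = $1,362.60/yr
Flood insurance = $461.16/yr
Total annual escrow = $9,657.36 + $1,362.60 + $461.16 = $11,481.12
Per month = $11,481.12 / 12 = $956.76
Required cushion = 2 × $956.76 = $1,913.52
Surplus = $2,477.22 − $1,913.52 = $563.70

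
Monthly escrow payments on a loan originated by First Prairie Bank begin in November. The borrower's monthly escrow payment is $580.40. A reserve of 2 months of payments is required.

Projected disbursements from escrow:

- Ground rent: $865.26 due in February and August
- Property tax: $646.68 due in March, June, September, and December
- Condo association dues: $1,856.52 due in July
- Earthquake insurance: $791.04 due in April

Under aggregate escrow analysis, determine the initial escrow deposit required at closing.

$1,741.20

Cushion = 2 × $580.40 = $1,160.80
Trial balance (start $0, +$580.40 each month, − disbursements):
  Nov: +$580.40 → $580.40
  Dec: +$580.40 − $646.68 → $514.12
  Jan: +$580.40 → $1,094.52
  Feb: +$580.40 − $865.26 → $809.66
  Mar: +$580.40 − $646.68 → $743.38
  Apr: +$580.40 − $791.04 → $532.74
  May: +$580.40 → $1,113.14
  Jun: +$580.40 − $646.68 → $1,046.86
  Jul: +$580.40 − $1,856.52 → -$229.26
  Aug: +$580.40 − $865.26 → -$514.12
  Sep: +$580.40 − $646.68 → -$580.40
  Oct: +$580.40 → $0.00
Lowest trial balance = -$580.40 (Sep)
Initial deposit = cushion − low point = $1,160.80 − (-$580.40) = $1,741.20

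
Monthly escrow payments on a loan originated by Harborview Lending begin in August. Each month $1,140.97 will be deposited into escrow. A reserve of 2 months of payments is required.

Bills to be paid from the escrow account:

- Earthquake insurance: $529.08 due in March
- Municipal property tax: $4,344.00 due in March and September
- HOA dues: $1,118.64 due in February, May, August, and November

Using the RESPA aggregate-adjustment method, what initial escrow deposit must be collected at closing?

Cushion = 2 × $1,140.97 = $2,281.94
Trial balance (start $0, +$1,140.97 each month, − disbursements):
  Aug: +$1,140.97 − $1,118.64 → $22.33
  Sep: +$1,140.97 − $4,344.00 → -$3,180.70
  Oct: +$1,140.97 → -$2,039.73
  Nov: +$1,140.97 − $1,118.64 → -$2,017.40
  Dec: +$1,140.97 → -$876.43
  Jan: +$1,140.97 → $264.54
  Feb: +$1,140.97 − $1,118.64 → $286.87
  Mar: +$1,140.97 − $4,873.08 → -$3,445.24
  Apr: +$1,140.97 → -$2,304.27
  May: +$1,140.97 − $1,118.64 → -$2,281.94
  Jun: +$1,140.97 → -$1,140.97
  Jul: +$1,140.97 → $0.00
Lowest trial balance = -$3,445.24 (Mar)
Initial deposit = cushion − low point = $2,281.94 − (-$3,445.24) = $5,727.18

$5,727.18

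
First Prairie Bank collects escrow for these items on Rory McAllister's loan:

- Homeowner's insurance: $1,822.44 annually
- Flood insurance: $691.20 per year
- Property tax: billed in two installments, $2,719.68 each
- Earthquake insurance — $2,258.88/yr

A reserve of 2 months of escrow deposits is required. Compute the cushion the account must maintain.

Homeowner's insurance — $1,822.44 per year
Flood insurance — $691.20 per year
Property tax — $2,719.68 × 2 = $5,439.36 per year
Earthquake insurance — $2,258.88 per year
Total per year = $10,211.88
Monthly = $10,211.88 ÷ 12 = $850.99
Reserve = 2 × $850.99 = $1,701.98

$1,701.98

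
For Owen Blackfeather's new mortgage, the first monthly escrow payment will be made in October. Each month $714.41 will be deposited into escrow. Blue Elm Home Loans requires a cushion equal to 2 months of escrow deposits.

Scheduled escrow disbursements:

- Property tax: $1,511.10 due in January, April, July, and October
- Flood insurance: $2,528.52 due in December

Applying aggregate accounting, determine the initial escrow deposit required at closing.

$4,121.90

Cushion = 2 × $714.41 = $1,428.82
Trial balance (start $0, +$714.41 each month, − disbursements):
  Oct: +$714.41 − $1,511.10 → -$796.69
  Nov: +$714.41 → -$82.28
  Dec: +$714.41 − $2,528.52 → -$1,896.39
  Jan: +$714.41 − $1,511.10 → -$2,693.08
  Feb: +$714.41 → -$1,978.67
  Mar: +$714.41 → -$1,264.26
  Apr: +$714.41 − $1,511.10 → -$2,060.95
  May: +$714.41 → -$1,346.54
  Jun: +$714.41 → -$632.13
  Jul: +$714.41 − $1,511.10 → -$1,428.82
  Aug: +$714.41 → -$714.41
  Sep: +$714.41 → $0.00
Lowest trial balance = -$2,693.08 (Jan)
Initial deposit = cushion − low point = $1,428.82 − (-$2,693.08) = $4,121.90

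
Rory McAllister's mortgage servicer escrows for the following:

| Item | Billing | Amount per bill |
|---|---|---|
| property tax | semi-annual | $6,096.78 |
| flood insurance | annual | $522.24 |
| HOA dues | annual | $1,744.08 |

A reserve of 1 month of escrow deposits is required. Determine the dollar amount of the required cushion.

$1,204.99

Property tax = $6,096.78 × 2 = $12,193.56 annually
Flood insurance = $522.24 annually
HOA dues = $1,744.08 annually
Yearly total = $14,459.88
Base monthly escrow = $14,459.88 ÷ 12 = $1,204.99
Reserve = 1 × $1,204.99 = $1,204.99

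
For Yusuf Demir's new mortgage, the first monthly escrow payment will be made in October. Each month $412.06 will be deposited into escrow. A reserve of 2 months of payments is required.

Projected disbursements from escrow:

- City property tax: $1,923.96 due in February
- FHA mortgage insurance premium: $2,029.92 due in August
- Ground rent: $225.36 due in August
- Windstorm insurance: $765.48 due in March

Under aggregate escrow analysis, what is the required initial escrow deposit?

$1,236.18

Cushion = 2 × $412.06 = $824.12
Trial balance (start $0, +$412.06 each month, − disbursements):
  Oct: +$412.06 → $412.06
  Nov: +$412.06 → $824.12
  Dec: +$412.06 → $1,236.18
  Jan: +$412.06 → $1,648.24
  Feb: +$412.06 − $1,923.96 → $136.34
  Mar: +$412.06 − $765.48 → -$217.08
  Apr: +$412.06 → $194.98
  May: +$412.06 → $607.04
  Jun: +$412.06 → $1,019.10
  Jul: +$412.06 → $1,431.16
  Aug: +$412.06 − $2,255.28 → -$412.06
  Sep: +$412.06 → $0.00
Lowest trial balance = -$412.06 (Aug)
Initial deposit = cushion − low point = $824.12 − (-$412.06) = $1,236.18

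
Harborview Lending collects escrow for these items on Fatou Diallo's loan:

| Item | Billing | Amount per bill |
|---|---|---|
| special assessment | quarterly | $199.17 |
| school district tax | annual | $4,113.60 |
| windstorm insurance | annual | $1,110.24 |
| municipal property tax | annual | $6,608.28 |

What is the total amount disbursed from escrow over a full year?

$12,628.80

Special assessment — $199.17 × 4 = $796.68 per year
School district tax — $4,113.60 per year
Windstorm insurance — $1,110.24 per year
Municipal property tax — $6,608.28 per year
Total per year = $796.68 + $4,113.60 + $1,110.24 + $6,608.28 = $12,628.80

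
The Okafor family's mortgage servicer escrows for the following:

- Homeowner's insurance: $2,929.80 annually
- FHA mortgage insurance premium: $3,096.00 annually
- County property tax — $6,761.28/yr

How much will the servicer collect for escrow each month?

Homeowner's insurance: $2,929.80
FHA mortgage insurance premium: $3,096.00
County property tax: $6,761.28
Annual escrow total = $2,929.80 + $3,096.00 + $6,761.28 = $12,787.08
Per month = $12,787.08 / 12 = $1,065.59

$1,065.59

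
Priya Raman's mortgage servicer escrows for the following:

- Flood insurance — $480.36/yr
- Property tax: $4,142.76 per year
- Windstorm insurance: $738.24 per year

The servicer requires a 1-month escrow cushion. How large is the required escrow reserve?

$446.78

Flood insurance — $480.36/yr
Property tax — $4,142.76/yr
Windstorm insurance — $738.24/yr
Total annual escrow = $5,361.36
Per month = $5,361.36 / 12 = $446.78
Reserve = 1 × $446.78 = $446.78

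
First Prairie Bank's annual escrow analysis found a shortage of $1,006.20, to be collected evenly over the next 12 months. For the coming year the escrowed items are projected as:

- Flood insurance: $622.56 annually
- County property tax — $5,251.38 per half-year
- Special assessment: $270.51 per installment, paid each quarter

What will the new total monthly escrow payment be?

Flood insurance — $622.56 per year
County property tax — $5,251.38 × 2 = $10,502.76 per year
Special assessment — $270.51 × 4 = $1,082.04 per year
Annual escrow total = $622.56 + $10,502.76 + $1,082.04 = $12,207.36
Base monthly escrow = $12,207.36 / 12 = $1,017.28
Monthly shortage recovery: $1,006.20 / 12 = $83.85
Adjusted monthly = $1,017.28 + $83.85 = $1,101.13

$1,101.13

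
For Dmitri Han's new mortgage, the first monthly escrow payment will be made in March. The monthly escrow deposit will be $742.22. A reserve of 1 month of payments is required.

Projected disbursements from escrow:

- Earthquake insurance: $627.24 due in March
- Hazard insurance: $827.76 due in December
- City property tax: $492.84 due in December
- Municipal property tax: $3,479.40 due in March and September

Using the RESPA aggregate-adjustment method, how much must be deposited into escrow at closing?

$4,106.64

Cushion = 1 × $742.22 = $742.22
Trial balance (start $0, +$742.22 each month, − disbursements):
  Mar: +$742.22 − $4,106.64 → -$3,364.42
  Apr: +$742.22 → -$2,622.20
  May: +$742.22 → -$1,879.98
  Jun: +$742.22 → -$1,137.76
  Jul: +$742.22 → -$395.54
  Aug: +$742.22 → $346.68
  Sep: +$742.22 − $3,479.40 → -$2,390.50
  Oct: +$742.22 → -$1,648.28
  Nov: +$742.22 → -$906.06
  Dec: +$742.22 − $1,320.60 → -$1,484.44
  Jan: +$742.22 → -$742.22
  Feb: +$742.22 → $0.00
Lowest trial balance = -$3,364.42 (Mar)
Initial deposit = cushion − low point = $742.22 − (-$3,364.42) = $4,106.64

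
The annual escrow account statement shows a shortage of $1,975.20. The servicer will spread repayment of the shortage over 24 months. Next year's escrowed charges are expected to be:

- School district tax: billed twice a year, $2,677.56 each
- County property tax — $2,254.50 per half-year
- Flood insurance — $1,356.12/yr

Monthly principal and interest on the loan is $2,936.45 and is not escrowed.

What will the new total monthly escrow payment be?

School district tax — $2,677.56 × 2 = $5,355.12 annually
County property tax — $2,254.50 × 2 = $4,509.00 annually
Flood insurance — $1,356.12 annually
Total annual escrow = $11,220.24
Per month = $11,220.24 ÷ 12 = $935.02
Monthly shortage recovery: $1,975.20 / 24 = $82.30
New monthly escrow = $935.02 + $82.30 = $1,017.32

$1,017.32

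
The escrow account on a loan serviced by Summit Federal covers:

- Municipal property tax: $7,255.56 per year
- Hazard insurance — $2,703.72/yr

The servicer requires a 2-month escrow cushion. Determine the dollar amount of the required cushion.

$1,659.88

Municipal property tax = $7,255.56/yr
Hazard insurance = $2,703.72/yr
Combined annual = $7,255.56 + $2,703.72 = $9,959.28
Monthly escrow = $9,959.28 / 12 = $829.94
Cushion = 2 × $829.94 = $1,659.88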